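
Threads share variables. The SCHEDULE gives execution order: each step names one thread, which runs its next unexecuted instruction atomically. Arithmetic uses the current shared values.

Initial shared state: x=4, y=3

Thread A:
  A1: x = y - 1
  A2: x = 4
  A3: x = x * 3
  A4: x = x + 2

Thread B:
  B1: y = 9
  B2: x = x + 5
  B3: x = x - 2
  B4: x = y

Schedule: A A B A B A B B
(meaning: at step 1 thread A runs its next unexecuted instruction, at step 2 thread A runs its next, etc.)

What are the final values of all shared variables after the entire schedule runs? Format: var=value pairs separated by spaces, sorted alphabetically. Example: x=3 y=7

Answer: x=9 y=9

Derivation:
Step 1: thread A executes A1 (x = y - 1). Shared: x=2 y=3. PCs: A@1 B@0
Step 2: thread A executes A2 (x = 4). Shared: x=4 y=3. PCs: A@2 B@0
Step 3: thread B executes B1 (y = 9). Shared: x=4 y=9. PCs: A@2 B@1
Step 4: thread A executes A3 (x = x * 3). Shared: x=12 y=9. PCs: A@3 B@1
Step 5: thread B executes B2 (x = x + 5). Shared: x=17 y=9. PCs: A@3 B@2
Step 6: thread A executes A4 (x = x + 2). Shared: x=19 y=9. PCs: A@4 B@2
Step 7: thread B executes B3 (x = x - 2). Shared: x=17 y=9. PCs: A@4 B@3
Step 8: thread B executes B4 (x = y). Shared: x=9 y=9. PCs: A@4 B@4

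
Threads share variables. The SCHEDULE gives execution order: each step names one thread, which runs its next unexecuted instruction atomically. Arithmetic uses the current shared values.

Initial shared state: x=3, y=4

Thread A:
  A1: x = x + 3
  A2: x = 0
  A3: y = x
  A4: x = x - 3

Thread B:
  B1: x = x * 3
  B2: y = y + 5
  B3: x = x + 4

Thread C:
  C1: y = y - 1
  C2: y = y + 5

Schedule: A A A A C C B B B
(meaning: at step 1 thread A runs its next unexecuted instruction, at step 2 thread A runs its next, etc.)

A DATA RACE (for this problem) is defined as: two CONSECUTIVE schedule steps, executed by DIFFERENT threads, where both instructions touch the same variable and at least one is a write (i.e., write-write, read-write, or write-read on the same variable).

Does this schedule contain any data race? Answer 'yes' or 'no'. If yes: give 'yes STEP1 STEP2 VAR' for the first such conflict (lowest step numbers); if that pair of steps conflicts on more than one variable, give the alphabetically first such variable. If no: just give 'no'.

Steps 1,2: same thread (A). No race.
Steps 2,3: same thread (A). No race.
Steps 3,4: same thread (A). No race.
Steps 4,5: A(r=x,w=x) vs C(r=y,w=y). No conflict.
Steps 5,6: same thread (C). No race.
Steps 6,7: C(r=y,w=y) vs B(r=x,w=x). No conflict.
Steps 7,8: same thread (B). No race.
Steps 8,9: same thread (B). No race.

Answer: no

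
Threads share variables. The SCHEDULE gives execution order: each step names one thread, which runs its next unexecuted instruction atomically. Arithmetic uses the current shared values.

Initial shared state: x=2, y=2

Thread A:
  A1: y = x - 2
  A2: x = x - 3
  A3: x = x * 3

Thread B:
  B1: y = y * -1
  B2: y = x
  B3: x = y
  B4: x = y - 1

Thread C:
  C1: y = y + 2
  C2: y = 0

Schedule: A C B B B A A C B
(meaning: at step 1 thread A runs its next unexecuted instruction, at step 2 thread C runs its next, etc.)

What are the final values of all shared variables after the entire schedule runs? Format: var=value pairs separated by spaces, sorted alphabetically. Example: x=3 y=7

Answer: x=-1 y=0

Derivation:
Step 1: thread A executes A1 (y = x - 2). Shared: x=2 y=0. PCs: A@1 B@0 C@0
Step 2: thread C executes C1 (y = y + 2). Shared: x=2 y=2. PCs: A@1 B@0 C@1
Step 3: thread B executes B1 (y = y * -1). Shared: x=2 y=-2. PCs: A@1 B@1 C@1
Step 4: thread B executes B2 (y = x). Shared: x=2 y=2. PCs: A@1 B@2 C@1
Step 5: thread B executes B3 (x = y). Shared: x=2 y=2. PCs: A@1 B@3 C@1
Step 6: thread A executes A2 (x = x - 3). Shared: x=-1 y=2. PCs: A@2 B@3 C@1
Step 7: thread A executes A3 (x = x * 3). Shared: x=-3 y=2. PCs: A@3 B@3 C@1
Step 8: thread C executes C2 (y = 0). Shared: x=-3 y=0. PCs: A@3 B@3 C@2
Step 9: thread B executes B4 (x = y - 1). Shared: x=-1 y=0. PCs: A@3 B@4 C@2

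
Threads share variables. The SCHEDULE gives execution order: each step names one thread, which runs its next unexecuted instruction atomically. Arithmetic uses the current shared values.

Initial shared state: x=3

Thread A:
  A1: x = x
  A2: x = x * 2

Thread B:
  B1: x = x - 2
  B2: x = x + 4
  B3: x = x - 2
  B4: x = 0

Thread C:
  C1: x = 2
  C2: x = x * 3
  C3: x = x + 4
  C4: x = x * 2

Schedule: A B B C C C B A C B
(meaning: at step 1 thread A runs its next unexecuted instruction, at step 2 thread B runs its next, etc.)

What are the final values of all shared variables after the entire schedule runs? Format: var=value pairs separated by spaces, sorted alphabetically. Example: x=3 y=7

Answer: x=0

Derivation:
Step 1: thread A executes A1 (x = x). Shared: x=3. PCs: A@1 B@0 C@0
Step 2: thread B executes B1 (x = x - 2). Shared: x=1. PCs: A@1 B@1 C@0
Step 3: thread B executes B2 (x = x + 4). Shared: x=5. PCs: A@1 B@2 C@0
Step 4: thread C executes C1 (x = 2). Shared: x=2. PCs: A@1 B@2 C@1
Step 5: thread C executes C2 (x = x * 3). Shared: x=6. PCs: A@1 B@2 C@2
Step 6: thread C executes C3 (x = x + 4). Shared: x=10. PCs: A@1 B@2 C@3
Step 7: thread B executes B3 (x = x - 2). Shared: x=8. PCs: A@1 B@3 C@3
Step 8: thread A executes A2 (x = x * 2). Shared: x=16. PCs: A@2 B@3 C@3
Step 9: thread C executes C4 (x = x * 2). Shared: x=32. PCs: A@2 B@3 C@4
Step 10: thread B executes B4 (x = 0). Shared: x=0. PCs: A@2 B@4 C@4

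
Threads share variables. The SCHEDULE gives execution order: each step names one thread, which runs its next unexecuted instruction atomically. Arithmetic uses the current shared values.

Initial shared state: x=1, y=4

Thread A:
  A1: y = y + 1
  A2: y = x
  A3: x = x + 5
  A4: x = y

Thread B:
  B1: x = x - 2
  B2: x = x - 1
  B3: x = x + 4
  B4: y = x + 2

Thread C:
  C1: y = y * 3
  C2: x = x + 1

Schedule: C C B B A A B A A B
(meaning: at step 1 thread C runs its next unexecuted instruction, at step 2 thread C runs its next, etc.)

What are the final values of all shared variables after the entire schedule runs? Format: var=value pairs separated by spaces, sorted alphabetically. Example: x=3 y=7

Answer: x=-1 y=1

Derivation:
Step 1: thread C executes C1 (y = y * 3). Shared: x=1 y=12. PCs: A@0 B@0 C@1
Step 2: thread C executes C2 (x = x + 1). Shared: x=2 y=12. PCs: A@0 B@0 C@2
Step 3: thread B executes B1 (x = x - 2). Shared: x=0 y=12. PCs: A@0 B@1 C@2
Step 4: thread B executes B2 (x = x - 1). Shared: x=-1 y=12. PCs: A@0 B@2 C@2
Step 5: thread A executes A1 (y = y + 1). Shared: x=-1 y=13. PCs: A@1 B@2 C@2
Step 6: thread A executes A2 (y = x). Shared: x=-1 y=-1. PCs: A@2 B@2 C@2
Step 7: thread B executes B3 (x = x + 4). Shared: x=3 y=-1. PCs: A@2 B@3 C@2
Step 8: thread A executes A3 (x = x + 5). Shared: x=8 y=-1. PCs: A@3 B@3 C@2
Step 9: thread A executes A4 (x = y). Shared: x=-1 y=-1. PCs: A@4 B@3 C@2
Step 10: thread B executes B4 (y = x + 2). Shared: x=-1 y=1. PCs: A@4 B@4 C@2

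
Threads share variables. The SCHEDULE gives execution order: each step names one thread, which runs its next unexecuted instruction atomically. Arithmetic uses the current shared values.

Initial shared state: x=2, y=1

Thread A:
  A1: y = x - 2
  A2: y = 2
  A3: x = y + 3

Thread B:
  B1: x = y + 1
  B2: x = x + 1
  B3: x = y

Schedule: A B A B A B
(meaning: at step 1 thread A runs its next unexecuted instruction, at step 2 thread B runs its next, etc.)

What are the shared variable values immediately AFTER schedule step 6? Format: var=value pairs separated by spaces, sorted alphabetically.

Step 1: thread A executes A1 (y = x - 2). Shared: x=2 y=0. PCs: A@1 B@0
Step 2: thread B executes B1 (x = y + 1). Shared: x=1 y=0. PCs: A@1 B@1
Step 3: thread A executes A2 (y = 2). Shared: x=1 y=2. PCs: A@2 B@1
Step 4: thread B executes B2 (x = x + 1). Shared: x=2 y=2. PCs: A@2 B@2
Step 5: thread A executes A3 (x = y + 3). Shared: x=5 y=2. PCs: A@3 B@2
Step 6: thread B executes B3 (x = y). Shared: x=2 y=2. PCs: A@3 B@3

Answer: x=2 y=2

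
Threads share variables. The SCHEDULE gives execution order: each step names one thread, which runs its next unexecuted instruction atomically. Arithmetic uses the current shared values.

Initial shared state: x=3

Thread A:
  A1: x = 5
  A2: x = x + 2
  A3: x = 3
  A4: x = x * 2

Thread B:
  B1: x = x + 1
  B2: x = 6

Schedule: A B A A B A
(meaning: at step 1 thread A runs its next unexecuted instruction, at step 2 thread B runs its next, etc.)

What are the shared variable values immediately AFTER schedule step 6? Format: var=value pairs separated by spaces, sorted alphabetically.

Step 1: thread A executes A1 (x = 5). Shared: x=5. PCs: A@1 B@0
Step 2: thread B executes B1 (x = x + 1). Shared: x=6. PCs: A@1 B@1
Step 3: thread A executes A2 (x = x + 2). Shared: x=8. PCs: A@2 B@1
Step 4: thread A executes A3 (x = 3). Shared: x=3. PCs: A@3 B@1
Step 5: thread B executes B2 (x = 6). Shared: x=6. PCs: A@3 B@2
Step 6: thread A executes A4 (x = x * 2). Shared: x=12. PCs: A@4 B@2

Answer: x=12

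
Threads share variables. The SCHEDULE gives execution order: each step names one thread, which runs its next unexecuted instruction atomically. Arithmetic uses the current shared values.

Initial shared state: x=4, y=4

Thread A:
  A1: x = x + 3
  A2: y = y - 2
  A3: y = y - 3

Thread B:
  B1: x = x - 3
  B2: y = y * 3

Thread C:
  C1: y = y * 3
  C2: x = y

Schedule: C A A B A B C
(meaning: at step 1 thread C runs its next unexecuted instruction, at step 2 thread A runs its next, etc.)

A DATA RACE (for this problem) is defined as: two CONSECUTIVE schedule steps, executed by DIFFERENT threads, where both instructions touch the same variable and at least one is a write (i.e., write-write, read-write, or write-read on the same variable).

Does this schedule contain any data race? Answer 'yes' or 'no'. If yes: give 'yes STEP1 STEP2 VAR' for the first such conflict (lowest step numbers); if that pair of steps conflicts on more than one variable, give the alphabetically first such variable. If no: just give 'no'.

Answer: yes 5 6 y

Derivation:
Steps 1,2: C(r=y,w=y) vs A(r=x,w=x). No conflict.
Steps 2,3: same thread (A). No race.
Steps 3,4: A(r=y,w=y) vs B(r=x,w=x). No conflict.
Steps 4,5: B(r=x,w=x) vs A(r=y,w=y). No conflict.
Steps 5,6: A(y = y - 3) vs B(y = y * 3). RACE on y (W-W).
Steps 6,7: B(y = y * 3) vs C(x = y). RACE on y (W-R).
First conflict at steps 5,6.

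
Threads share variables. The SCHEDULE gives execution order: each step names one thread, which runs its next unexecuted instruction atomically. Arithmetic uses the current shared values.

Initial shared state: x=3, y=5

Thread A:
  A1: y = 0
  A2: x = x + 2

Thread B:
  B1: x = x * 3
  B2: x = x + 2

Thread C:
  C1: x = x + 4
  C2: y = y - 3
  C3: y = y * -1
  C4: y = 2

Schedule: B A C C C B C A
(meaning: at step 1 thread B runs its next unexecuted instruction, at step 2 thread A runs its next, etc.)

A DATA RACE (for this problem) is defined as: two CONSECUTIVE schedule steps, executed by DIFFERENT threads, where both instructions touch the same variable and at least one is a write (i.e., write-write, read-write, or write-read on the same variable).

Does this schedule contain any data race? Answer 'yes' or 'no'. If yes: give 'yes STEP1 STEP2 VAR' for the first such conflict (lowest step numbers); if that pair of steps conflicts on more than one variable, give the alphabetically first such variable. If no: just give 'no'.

Answer: no

Derivation:
Steps 1,2: B(r=x,w=x) vs A(r=-,w=y). No conflict.
Steps 2,3: A(r=-,w=y) vs C(r=x,w=x). No conflict.
Steps 3,4: same thread (C). No race.
Steps 4,5: same thread (C). No race.
Steps 5,6: C(r=y,w=y) vs B(r=x,w=x). No conflict.
Steps 6,7: B(r=x,w=x) vs C(r=-,w=y). No conflict.
Steps 7,8: C(r=-,w=y) vs A(r=x,w=x). No conflict.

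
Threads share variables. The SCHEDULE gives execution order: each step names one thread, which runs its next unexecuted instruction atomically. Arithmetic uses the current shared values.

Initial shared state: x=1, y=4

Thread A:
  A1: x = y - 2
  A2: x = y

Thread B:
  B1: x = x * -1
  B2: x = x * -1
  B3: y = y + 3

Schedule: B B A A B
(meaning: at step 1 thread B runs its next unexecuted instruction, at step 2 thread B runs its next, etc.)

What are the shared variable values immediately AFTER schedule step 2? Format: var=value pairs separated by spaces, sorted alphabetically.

Answer: x=1 y=4

Derivation:
Step 1: thread B executes B1 (x = x * -1). Shared: x=-1 y=4. PCs: A@0 B@1
Step 2: thread B executes B2 (x = x * -1). Shared: x=1 y=4. PCs: A@0 B@2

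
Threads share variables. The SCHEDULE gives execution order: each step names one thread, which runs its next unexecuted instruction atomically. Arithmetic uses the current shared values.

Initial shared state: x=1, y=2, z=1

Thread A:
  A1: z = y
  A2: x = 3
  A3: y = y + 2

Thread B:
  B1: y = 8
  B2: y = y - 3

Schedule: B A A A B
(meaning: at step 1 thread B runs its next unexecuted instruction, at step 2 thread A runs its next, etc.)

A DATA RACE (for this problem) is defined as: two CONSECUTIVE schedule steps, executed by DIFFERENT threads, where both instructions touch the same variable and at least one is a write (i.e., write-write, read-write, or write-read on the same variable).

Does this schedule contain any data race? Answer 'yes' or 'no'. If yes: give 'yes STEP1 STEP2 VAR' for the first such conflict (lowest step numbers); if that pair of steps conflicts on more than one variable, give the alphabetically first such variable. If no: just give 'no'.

Steps 1,2: B(y = 8) vs A(z = y). RACE on y (W-R).
Steps 2,3: same thread (A). No race.
Steps 3,4: same thread (A). No race.
Steps 4,5: A(y = y + 2) vs B(y = y - 3). RACE on y (W-W).
First conflict at steps 1,2.

Answer: yes 1 2 y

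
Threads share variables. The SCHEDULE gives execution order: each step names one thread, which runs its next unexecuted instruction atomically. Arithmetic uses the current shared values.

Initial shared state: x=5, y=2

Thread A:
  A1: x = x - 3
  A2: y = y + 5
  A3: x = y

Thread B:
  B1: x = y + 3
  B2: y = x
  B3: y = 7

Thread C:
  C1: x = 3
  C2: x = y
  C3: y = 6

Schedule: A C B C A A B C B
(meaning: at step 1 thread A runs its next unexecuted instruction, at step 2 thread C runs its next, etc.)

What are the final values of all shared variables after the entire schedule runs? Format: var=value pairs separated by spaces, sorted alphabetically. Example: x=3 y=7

Step 1: thread A executes A1 (x = x - 3). Shared: x=2 y=2. PCs: A@1 B@0 C@0
Step 2: thread C executes C1 (x = 3). Shared: x=3 y=2. PCs: A@1 B@0 C@1
Step 3: thread B executes B1 (x = y + 3). Shared: x=5 y=2. PCs: A@1 B@1 C@1
Step 4: thread C executes C2 (x = y). Shared: x=2 y=2. PCs: A@1 B@1 C@2
Step 5: thread A executes A2 (y = y + 5). Shared: x=2 y=7. PCs: A@2 B@1 C@2
Step 6: thread A executes A3 (x = y). Shared: x=7 y=7. PCs: A@3 B@1 C@2
Step 7: thread B executes B2 (y = x). Shared: x=7 y=7. PCs: A@3 B@2 C@2
Step 8: thread C executes C3 (y = 6). Shared: x=7 y=6. PCs: A@3 B@2 C@3
Step 9: thread B executes B3 (y = 7). Shared: x=7 y=7. PCs: A@3 B@3 C@3

Answer: x=7 y=7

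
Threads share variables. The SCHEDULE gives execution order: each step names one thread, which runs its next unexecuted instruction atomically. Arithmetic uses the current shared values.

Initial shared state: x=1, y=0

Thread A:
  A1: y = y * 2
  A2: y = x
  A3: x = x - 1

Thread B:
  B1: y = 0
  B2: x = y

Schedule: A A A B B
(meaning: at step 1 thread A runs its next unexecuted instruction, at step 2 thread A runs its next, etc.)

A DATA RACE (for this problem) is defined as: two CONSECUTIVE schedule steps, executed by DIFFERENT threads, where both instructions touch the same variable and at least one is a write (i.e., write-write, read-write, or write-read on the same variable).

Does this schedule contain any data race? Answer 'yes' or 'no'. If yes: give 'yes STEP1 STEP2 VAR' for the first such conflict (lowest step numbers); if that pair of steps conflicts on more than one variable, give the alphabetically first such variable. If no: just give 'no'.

Steps 1,2: same thread (A). No race.
Steps 2,3: same thread (A). No race.
Steps 3,4: A(r=x,w=x) vs B(r=-,w=y). No conflict.
Steps 4,5: same thread (B). No race.

Answer: no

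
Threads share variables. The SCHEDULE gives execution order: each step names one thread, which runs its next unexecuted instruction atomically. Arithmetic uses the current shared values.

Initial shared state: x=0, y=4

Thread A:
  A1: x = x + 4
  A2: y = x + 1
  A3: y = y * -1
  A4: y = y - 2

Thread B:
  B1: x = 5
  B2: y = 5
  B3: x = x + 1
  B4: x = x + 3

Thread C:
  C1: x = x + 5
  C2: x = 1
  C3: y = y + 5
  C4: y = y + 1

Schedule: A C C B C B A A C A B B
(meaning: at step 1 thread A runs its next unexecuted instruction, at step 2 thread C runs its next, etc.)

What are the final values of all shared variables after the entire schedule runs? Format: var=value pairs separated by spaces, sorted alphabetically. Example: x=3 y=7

Answer: x=9 y=-7

Derivation:
Step 1: thread A executes A1 (x = x + 4). Shared: x=4 y=4. PCs: A@1 B@0 C@0
Step 2: thread C executes C1 (x = x + 5). Shared: x=9 y=4. PCs: A@1 B@0 C@1
Step 3: thread C executes C2 (x = 1). Shared: x=1 y=4. PCs: A@1 B@0 C@2
Step 4: thread B executes B1 (x = 5). Shared: x=5 y=4. PCs: A@1 B@1 C@2
Step 5: thread C executes C3 (y = y + 5). Shared: x=5 y=9. PCs: A@1 B@1 C@3
Step 6: thread B executes B2 (y = 5). Shared: x=5 y=5. PCs: A@1 B@2 C@3
Step 7: thread A executes A2 (y = x + 1). Shared: x=5 y=6. PCs: A@2 B@2 C@3
Step 8: thread A executes A3 (y = y * -1). Shared: x=5 y=-6. PCs: A@3 B@2 C@3
Step 9: thread C executes C4 (y = y + 1). Shared: x=5 y=-5. PCs: A@3 B@2 C@4
Step 10: thread A executes A4 (y = y - 2). Shared: x=5 y=-7. PCs: A@4 B@2 C@4
Step 11: thread B executes B3 (x = x + 1). Shared: x=6 y=-7. PCs: A@4 B@3 C@4
Step 12: thread B executes B4 (x = x + 3). Shared: x=9 y=-7. PCs: A@4 B@4 C@4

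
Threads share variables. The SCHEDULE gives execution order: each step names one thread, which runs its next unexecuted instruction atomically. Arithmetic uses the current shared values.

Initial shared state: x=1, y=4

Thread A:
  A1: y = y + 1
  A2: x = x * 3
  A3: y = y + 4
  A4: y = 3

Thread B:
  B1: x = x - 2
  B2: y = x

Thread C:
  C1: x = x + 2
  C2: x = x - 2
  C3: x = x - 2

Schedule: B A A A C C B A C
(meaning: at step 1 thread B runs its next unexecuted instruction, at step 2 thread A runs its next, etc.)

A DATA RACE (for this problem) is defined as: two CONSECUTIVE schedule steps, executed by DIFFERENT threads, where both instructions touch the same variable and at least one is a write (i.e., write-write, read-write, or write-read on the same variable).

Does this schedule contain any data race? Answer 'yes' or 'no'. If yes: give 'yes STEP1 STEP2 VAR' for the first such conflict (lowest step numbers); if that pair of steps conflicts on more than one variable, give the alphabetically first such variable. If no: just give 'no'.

Answer: yes 6 7 x

Derivation:
Steps 1,2: B(r=x,w=x) vs A(r=y,w=y). No conflict.
Steps 2,3: same thread (A). No race.
Steps 3,4: same thread (A). No race.
Steps 4,5: A(r=y,w=y) vs C(r=x,w=x). No conflict.
Steps 5,6: same thread (C). No race.
Steps 6,7: C(x = x - 2) vs B(y = x). RACE on x (W-R).
Steps 7,8: B(y = x) vs A(y = 3). RACE on y (W-W).
Steps 8,9: A(r=-,w=y) vs C(r=x,w=x). No conflict.
First conflict at steps 6,7.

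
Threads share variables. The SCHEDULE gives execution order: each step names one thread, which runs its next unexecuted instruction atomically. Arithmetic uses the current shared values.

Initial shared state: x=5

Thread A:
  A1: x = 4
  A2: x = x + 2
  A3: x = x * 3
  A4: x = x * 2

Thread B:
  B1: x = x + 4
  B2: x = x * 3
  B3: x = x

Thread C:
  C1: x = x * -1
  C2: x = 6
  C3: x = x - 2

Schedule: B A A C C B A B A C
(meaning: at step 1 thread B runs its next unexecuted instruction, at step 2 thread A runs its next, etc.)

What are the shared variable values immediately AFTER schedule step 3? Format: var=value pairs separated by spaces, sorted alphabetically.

Step 1: thread B executes B1 (x = x + 4). Shared: x=9. PCs: A@0 B@1 C@0
Step 2: thread A executes A1 (x = 4). Shared: x=4. PCs: A@1 B@1 C@0
Step 3: thread A executes A2 (x = x + 2). Shared: x=6. PCs: A@2 B@1 C@0

Answer: x=6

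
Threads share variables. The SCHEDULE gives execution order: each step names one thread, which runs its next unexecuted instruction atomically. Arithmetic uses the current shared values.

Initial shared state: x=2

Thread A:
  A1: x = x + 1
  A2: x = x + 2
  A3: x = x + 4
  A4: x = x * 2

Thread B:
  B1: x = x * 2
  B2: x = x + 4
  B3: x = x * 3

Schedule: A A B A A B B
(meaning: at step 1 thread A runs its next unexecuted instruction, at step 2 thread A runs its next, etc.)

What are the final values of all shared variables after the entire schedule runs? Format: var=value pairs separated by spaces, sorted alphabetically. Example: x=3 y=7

Step 1: thread A executes A1 (x = x + 1). Shared: x=3. PCs: A@1 B@0
Step 2: thread A executes A2 (x = x + 2). Shared: x=5. PCs: A@2 B@0
Step 3: thread B executes B1 (x = x * 2). Shared: x=10. PCs: A@2 B@1
Step 4: thread A executes A3 (x = x + 4). Shared: x=14. PCs: A@3 B@1
Step 5: thread A executes A4 (x = x * 2). Shared: x=28. PCs: A@4 B@1
Step 6: thread B executes B2 (x = x + 4). Shared: x=32. PCs: A@4 B@2
Step 7: thread B executes B3 (x = x * 3). Shared: x=96. PCs: A@4 B@3

Answer: x=96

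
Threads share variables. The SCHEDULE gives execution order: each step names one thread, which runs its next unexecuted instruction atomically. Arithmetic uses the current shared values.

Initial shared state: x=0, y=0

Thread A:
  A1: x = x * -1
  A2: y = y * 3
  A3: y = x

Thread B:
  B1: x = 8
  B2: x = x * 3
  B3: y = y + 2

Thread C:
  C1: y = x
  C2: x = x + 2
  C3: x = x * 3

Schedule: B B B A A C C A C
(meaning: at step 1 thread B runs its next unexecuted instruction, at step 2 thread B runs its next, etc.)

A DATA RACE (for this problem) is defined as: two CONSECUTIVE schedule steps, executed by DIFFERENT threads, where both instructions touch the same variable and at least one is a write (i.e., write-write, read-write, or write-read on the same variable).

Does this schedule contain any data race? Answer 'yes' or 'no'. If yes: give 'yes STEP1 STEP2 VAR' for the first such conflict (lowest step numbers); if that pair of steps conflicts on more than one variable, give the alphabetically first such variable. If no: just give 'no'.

Answer: yes 5 6 y

Derivation:
Steps 1,2: same thread (B). No race.
Steps 2,3: same thread (B). No race.
Steps 3,4: B(r=y,w=y) vs A(r=x,w=x). No conflict.
Steps 4,5: same thread (A). No race.
Steps 5,6: A(y = y * 3) vs C(y = x). RACE on y (W-W).
Steps 6,7: same thread (C). No race.
Steps 7,8: C(x = x + 2) vs A(y = x). RACE on x (W-R).
Steps 8,9: A(y = x) vs C(x = x * 3). RACE on x (R-W).
First conflict at steps 5,6.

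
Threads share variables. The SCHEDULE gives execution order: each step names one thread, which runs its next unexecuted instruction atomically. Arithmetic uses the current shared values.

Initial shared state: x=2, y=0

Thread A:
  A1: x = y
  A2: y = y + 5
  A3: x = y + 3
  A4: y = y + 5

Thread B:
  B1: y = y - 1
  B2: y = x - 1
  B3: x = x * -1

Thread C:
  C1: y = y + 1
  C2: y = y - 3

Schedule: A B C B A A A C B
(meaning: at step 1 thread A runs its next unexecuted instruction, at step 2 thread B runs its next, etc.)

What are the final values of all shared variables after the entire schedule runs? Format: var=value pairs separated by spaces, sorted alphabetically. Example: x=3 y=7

Answer: x=-7 y=6

Derivation:
Step 1: thread A executes A1 (x = y). Shared: x=0 y=0. PCs: A@1 B@0 C@0
Step 2: thread B executes B1 (y = y - 1). Shared: x=0 y=-1. PCs: A@1 B@1 C@0
Step 3: thread C executes C1 (y = y + 1). Shared: x=0 y=0. PCs: A@1 B@1 C@1
Step 4: thread B executes B2 (y = x - 1). Shared: x=0 y=-1. PCs: A@1 B@2 C@1
Step 5: thread A executes A2 (y = y + 5). Shared: x=0 y=4. PCs: A@2 B@2 C@1
Step 6: thread A executes A3 (x = y + 3). Shared: x=7 y=4. PCs: A@3 B@2 C@1
Step 7: thread A executes A4 (y = y + 5). Shared: x=7 y=9. PCs: A@4 B@2 C@1
Step 8: thread C executes C2 (y = y - 3). Shared: x=7 y=6. PCs: A@4 B@2 C@2
Step 9: thread B executes B3 (x = x * -1). Shared: x=-7 y=6. PCs: A@4 B@3 C@2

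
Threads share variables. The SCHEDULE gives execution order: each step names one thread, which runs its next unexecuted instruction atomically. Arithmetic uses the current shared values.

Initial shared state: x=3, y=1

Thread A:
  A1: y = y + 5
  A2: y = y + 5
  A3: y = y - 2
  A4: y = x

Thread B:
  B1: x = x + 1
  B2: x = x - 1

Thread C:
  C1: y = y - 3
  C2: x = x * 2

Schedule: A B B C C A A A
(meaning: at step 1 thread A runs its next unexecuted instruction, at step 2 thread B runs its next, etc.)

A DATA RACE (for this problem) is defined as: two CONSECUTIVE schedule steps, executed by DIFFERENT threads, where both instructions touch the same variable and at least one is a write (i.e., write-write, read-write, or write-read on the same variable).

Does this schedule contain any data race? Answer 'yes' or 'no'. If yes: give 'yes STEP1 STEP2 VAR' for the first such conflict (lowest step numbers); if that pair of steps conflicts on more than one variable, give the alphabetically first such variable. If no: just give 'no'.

Answer: no

Derivation:
Steps 1,2: A(r=y,w=y) vs B(r=x,w=x). No conflict.
Steps 2,3: same thread (B). No race.
Steps 3,4: B(r=x,w=x) vs C(r=y,w=y). No conflict.
Steps 4,5: same thread (C). No race.
Steps 5,6: C(r=x,w=x) vs A(r=y,w=y). No conflict.
Steps 6,7: same thread (A). No race.
Steps 7,8: same thread (A). No race.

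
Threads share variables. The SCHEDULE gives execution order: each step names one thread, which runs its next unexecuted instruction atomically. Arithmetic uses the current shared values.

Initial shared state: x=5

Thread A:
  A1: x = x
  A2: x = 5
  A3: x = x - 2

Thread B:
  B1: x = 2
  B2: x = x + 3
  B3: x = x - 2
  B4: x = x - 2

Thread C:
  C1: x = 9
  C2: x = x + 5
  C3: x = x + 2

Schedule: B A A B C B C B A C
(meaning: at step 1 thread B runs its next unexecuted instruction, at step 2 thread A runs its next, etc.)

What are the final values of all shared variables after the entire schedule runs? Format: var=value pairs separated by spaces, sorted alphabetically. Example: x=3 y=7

Answer: x=10

Derivation:
Step 1: thread B executes B1 (x = 2). Shared: x=2. PCs: A@0 B@1 C@0
Step 2: thread A executes A1 (x = x). Shared: x=2. PCs: A@1 B@1 C@0
Step 3: thread A executes A2 (x = 5). Shared: x=5. PCs: A@2 B@1 C@0
Step 4: thread B executes B2 (x = x + 3). Shared: x=8. PCs: A@2 B@2 C@0
Step 5: thread C executes C1 (x = 9). Shared: x=9. PCs: A@2 B@2 C@1
Step 6: thread B executes B3 (x = x - 2). Shared: x=7. PCs: A@2 B@3 C@1
Step 7: thread C executes C2 (x = x + 5). Shared: x=12. PCs: A@2 B@3 C@2
Step 8: thread B executes B4 (x = x - 2). Shared: x=10. PCs: A@2 B@4 C@2
Step 9: thread A executes A3 (x = x - 2). Shared: x=8. PCs: A@3 B@4 C@2
Step 10: thread C executes C3 (x = x + 2). Shared: x=10. PCs: A@3 B@4 C@3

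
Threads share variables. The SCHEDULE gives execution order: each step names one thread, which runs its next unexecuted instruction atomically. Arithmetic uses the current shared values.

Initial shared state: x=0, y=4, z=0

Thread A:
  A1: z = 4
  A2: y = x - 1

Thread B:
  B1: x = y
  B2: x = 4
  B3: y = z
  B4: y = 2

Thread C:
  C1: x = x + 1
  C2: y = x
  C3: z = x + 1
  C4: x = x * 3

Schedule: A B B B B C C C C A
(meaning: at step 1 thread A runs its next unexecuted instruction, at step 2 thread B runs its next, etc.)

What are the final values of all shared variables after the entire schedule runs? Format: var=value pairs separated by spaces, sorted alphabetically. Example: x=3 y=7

Step 1: thread A executes A1 (z = 4). Shared: x=0 y=4 z=4. PCs: A@1 B@0 C@0
Step 2: thread B executes B1 (x = y). Shared: x=4 y=4 z=4. PCs: A@1 B@1 C@0
Step 3: thread B executes B2 (x = 4). Shared: x=4 y=4 z=4. PCs: A@1 B@2 C@0
Step 4: thread B executes B3 (y = z). Shared: x=4 y=4 z=4. PCs: A@1 B@3 C@0
Step 5: thread B executes B4 (y = 2). Shared: x=4 y=2 z=4. PCs: A@1 B@4 C@0
Step 6: thread C executes C1 (x = x + 1). Shared: x=5 y=2 z=4. PCs: A@1 B@4 C@1
Step 7: thread C executes C2 (y = x). Shared: x=5 y=5 z=4. PCs: A@1 B@4 C@2
Step 8: thread C executes C3 (z = x + 1). Shared: x=5 y=5 z=6. PCs: A@1 B@4 C@3
Step 9: thread C executes C4 (x = x * 3). Shared: x=15 y=5 z=6. PCs: A@1 B@4 C@4
Step 10: thread A executes A2 (y = x - 1). Shared: x=15 y=14 z=6. PCs: A@2 B@4 C@4

Answer: x=15 y=14 z=6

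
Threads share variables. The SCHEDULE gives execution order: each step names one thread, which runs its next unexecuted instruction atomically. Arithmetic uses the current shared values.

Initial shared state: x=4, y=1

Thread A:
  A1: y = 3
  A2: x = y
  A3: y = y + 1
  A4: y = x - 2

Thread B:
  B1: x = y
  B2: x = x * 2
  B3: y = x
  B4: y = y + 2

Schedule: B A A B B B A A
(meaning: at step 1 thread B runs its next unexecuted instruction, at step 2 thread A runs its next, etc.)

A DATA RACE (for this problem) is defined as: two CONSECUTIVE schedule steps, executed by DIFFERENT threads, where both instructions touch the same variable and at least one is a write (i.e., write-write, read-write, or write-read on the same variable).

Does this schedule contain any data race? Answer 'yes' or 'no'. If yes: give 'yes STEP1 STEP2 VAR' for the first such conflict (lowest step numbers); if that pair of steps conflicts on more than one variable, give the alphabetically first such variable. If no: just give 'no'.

Answer: yes 1 2 y

Derivation:
Steps 1,2: B(x = y) vs A(y = 3). RACE on y (R-W).
Steps 2,3: same thread (A). No race.
Steps 3,4: A(x = y) vs B(x = x * 2). RACE on x (W-W).
Steps 4,5: same thread (B). No race.
Steps 5,6: same thread (B). No race.
Steps 6,7: B(y = y + 2) vs A(y = y + 1). RACE on y (W-W).
Steps 7,8: same thread (A). No race.
First conflict at steps 1,2.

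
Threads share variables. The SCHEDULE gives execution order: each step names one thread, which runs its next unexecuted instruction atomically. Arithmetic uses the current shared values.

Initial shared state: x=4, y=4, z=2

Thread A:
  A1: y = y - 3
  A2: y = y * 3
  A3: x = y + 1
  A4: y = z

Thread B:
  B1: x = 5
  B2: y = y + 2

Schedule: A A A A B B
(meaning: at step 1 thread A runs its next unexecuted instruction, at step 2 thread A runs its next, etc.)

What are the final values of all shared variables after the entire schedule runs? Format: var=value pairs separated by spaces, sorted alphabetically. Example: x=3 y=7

Step 1: thread A executes A1 (y = y - 3). Shared: x=4 y=1 z=2. PCs: A@1 B@0
Step 2: thread A executes A2 (y = y * 3). Shared: x=4 y=3 z=2. PCs: A@2 B@0
Step 3: thread A executes A3 (x = y + 1). Shared: x=4 y=3 z=2. PCs: A@3 B@0
Step 4: thread A executes A4 (y = z). Shared: x=4 y=2 z=2. PCs: A@4 B@0
Step 5: thread B executes B1 (x = 5). Shared: x=5 y=2 z=2. PCs: A@4 B@1
Step 6: thread B executes B2 (y = y + 2). Shared: x=5 y=4 z=2. PCs: A@4 B@2

Answer: x=5 y=4 z=2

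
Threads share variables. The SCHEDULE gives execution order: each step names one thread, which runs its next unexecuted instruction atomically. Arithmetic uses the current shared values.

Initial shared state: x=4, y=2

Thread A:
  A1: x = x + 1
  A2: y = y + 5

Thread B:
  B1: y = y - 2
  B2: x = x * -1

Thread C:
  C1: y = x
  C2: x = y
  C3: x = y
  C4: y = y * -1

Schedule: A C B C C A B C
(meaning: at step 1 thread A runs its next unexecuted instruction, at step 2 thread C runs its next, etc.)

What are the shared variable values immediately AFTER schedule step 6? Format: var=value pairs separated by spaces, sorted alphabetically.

Answer: x=3 y=8

Derivation:
Step 1: thread A executes A1 (x = x + 1). Shared: x=5 y=2. PCs: A@1 B@0 C@0
Step 2: thread C executes C1 (y = x). Shared: x=5 y=5. PCs: A@1 B@0 C@1
Step 3: thread B executes B1 (y = y - 2). Shared: x=5 y=3. PCs: A@1 B@1 C@1
Step 4: thread C executes C2 (x = y). Shared: x=3 y=3. PCs: A@1 B@1 C@2
Step 5: thread C executes C3 (x = y). Shared: x=3 y=3. PCs: A@1 B@1 C@3
Step 6: thread A executes A2 (y = y + 5). Shared: x=3 y=8. PCs: A@2 B@1 C@3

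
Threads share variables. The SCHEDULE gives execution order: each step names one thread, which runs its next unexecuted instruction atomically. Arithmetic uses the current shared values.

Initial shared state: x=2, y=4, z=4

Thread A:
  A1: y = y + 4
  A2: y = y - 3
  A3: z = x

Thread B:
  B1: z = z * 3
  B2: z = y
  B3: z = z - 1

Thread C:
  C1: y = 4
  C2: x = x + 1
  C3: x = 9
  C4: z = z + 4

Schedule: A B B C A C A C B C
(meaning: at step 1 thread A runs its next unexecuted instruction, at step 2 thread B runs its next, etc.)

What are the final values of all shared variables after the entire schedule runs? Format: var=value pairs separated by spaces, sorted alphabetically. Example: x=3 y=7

Answer: x=9 y=1 z=6

Derivation:
Step 1: thread A executes A1 (y = y + 4). Shared: x=2 y=8 z=4. PCs: A@1 B@0 C@0
Step 2: thread B executes B1 (z = z * 3). Shared: x=2 y=8 z=12. PCs: A@1 B@1 C@0
Step 3: thread B executes B2 (z = y). Shared: x=2 y=8 z=8. PCs: A@1 B@2 C@0
Step 4: thread C executes C1 (y = 4). Shared: x=2 y=4 z=8. PCs: A@1 B@2 C@1
Step 5: thread A executes A2 (y = y - 3). Shared: x=2 y=1 z=8. PCs: A@2 B@2 C@1
Step 6: thread C executes C2 (x = x + 1). Shared: x=3 y=1 z=8. PCs: A@2 B@2 C@2
Step 7: thread A executes A3 (z = x). Shared: x=3 y=1 z=3. PCs: A@3 B@2 C@2
Step 8: thread C executes C3 (x = 9). Shared: x=9 y=1 z=3. PCs: A@3 B@2 C@3
Step 9: thread B executes B3 (z = z - 1). Shared: x=9 y=1 z=2. PCs: A@3 B@3 C@3
Step 10: thread C executes C4 (z = z + 4). Shared: x=9 y=1 z=6. PCs: A@3 B@3 C@4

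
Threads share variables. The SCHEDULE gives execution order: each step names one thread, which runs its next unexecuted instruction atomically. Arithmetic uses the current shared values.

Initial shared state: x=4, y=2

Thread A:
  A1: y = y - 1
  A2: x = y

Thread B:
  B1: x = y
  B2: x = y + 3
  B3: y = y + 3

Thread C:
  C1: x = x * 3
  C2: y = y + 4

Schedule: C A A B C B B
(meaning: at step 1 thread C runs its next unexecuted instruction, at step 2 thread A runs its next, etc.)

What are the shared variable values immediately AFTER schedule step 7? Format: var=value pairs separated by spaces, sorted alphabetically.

Step 1: thread C executes C1 (x = x * 3). Shared: x=12 y=2. PCs: A@0 B@0 C@1
Step 2: thread A executes A1 (y = y - 1). Shared: x=12 y=1. PCs: A@1 B@0 C@1
Step 3: thread A executes A2 (x = y). Shared: x=1 y=1. PCs: A@2 B@0 C@1
Step 4: thread B executes B1 (x = y). Shared: x=1 y=1. PCs: A@2 B@1 C@1
Step 5: thread C executes C2 (y = y + 4). Shared: x=1 y=5. PCs: A@2 B@1 C@2
Step 6: thread B executes B2 (x = y + 3). Shared: x=8 y=5. PCs: A@2 B@2 C@2
Step 7: thread B executes B3 (y = y + 3). Shared: x=8 y=8. PCs: A@2 B@3 C@2

Answer: x=8 y=8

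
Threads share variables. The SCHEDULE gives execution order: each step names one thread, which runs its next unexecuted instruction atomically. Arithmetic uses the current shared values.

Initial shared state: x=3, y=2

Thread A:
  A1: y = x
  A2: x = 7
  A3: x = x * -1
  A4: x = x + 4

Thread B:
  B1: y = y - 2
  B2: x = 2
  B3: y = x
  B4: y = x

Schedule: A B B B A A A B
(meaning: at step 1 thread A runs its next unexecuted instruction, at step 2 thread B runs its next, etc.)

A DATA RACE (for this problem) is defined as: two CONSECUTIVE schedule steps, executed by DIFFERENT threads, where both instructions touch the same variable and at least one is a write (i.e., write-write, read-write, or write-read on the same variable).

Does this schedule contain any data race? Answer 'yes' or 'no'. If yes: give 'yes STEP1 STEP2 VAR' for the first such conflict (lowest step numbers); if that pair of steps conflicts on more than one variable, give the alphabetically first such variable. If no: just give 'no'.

Steps 1,2: A(y = x) vs B(y = y - 2). RACE on y (W-W).
Steps 2,3: same thread (B). No race.
Steps 3,4: same thread (B). No race.
Steps 4,5: B(y = x) vs A(x = 7). RACE on x (R-W).
Steps 5,6: same thread (A). No race.
Steps 6,7: same thread (A). No race.
Steps 7,8: A(x = x + 4) vs B(y = x). RACE on x (W-R).
First conflict at steps 1,2.

Answer: yes 1 2 y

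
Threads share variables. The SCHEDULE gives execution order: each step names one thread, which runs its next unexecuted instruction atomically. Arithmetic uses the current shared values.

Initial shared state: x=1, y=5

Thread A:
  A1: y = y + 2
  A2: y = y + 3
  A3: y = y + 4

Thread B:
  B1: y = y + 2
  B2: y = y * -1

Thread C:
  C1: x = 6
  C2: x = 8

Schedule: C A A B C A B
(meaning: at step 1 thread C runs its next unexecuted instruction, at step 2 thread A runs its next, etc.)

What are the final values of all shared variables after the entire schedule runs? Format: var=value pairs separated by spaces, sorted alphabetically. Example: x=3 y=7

Answer: x=8 y=-16

Derivation:
Step 1: thread C executes C1 (x = 6). Shared: x=6 y=5. PCs: A@0 B@0 C@1
Step 2: thread A executes A1 (y = y + 2). Shared: x=6 y=7. PCs: A@1 B@0 C@1
Step 3: thread A executes A2 (y = y + 3). Shared: x=6 y=10. PCs: A@2 B@0 C@1
Step 4: thread B executes B1 (y = y + 2). Shared: x=6 y=12. PCs: A@2 B@1 C@1
Step 5: thread C executes C2 (x = 8). Shared: x=8 y=12. PCs: A@2 B@1 C@2
Step 6: thread A executes A3 (y = y + 4). Shared: x=8 y=16. PCs: A@3 B@1 C@2
Step 7: thread B executes B2 (y = y * -1). Shared: x=8 y=-16. PCs: A@3 B@2 C@2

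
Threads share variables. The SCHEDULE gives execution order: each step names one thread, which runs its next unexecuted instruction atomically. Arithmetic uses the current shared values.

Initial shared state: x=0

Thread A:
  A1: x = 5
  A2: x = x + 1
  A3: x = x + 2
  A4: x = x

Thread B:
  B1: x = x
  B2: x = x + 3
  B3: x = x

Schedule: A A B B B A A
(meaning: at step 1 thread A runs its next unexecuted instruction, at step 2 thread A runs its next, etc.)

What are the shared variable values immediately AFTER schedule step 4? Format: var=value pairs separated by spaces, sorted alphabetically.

Answer: x=9

Derivation:
Step 1: thread A executes A1 (x = 5). Shared: x=5. PCs: A@1 B@0
Step 2: thread A executes A2 (x = x + 1). Shared: x=6. PCs: A@2 B@0
Step 3: thread B executes B1 (x = x). Shared: x=6. PCs: A@2 B@1
Step 4: thread B executes B2 (x = x + 3). Shared: x=9. PCs: A@2 B@2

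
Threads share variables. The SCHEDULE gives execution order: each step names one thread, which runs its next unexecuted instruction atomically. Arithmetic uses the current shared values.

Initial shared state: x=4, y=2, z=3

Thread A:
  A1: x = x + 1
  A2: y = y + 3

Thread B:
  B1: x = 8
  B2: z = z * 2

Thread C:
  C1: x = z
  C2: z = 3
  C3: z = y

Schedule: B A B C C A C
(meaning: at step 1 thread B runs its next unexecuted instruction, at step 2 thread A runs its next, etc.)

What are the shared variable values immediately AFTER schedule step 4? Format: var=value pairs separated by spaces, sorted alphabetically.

Step 1: thread B executes B1 (x = 8). Shared: x=8 y=2 z=3. PCs: A@0 B@1 C@0
Step 2: thread A executes A1 (x = x + 1). Shared: x=9 y=2 z=3. PCs: A@1 B@1 C@0
Step 3: thread B executes B2 (z = z * 2). Shared: x=9 y=2 z=6. PCs: A@1 B@2 C@0
Step 4: thread C executes C1 (x = z). Shared: x=6 y=2 z=6. PCs: A@1 B@2 C@1

Answer: x=6 y=2 z=6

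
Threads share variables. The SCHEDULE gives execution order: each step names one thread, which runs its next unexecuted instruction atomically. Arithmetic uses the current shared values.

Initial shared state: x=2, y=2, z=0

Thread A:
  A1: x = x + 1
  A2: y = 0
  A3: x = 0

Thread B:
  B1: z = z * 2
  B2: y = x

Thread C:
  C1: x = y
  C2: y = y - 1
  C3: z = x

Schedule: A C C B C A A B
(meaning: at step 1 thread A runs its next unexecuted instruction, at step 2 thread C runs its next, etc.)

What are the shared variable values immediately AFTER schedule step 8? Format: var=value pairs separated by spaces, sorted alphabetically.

Answer: x=0 y=0 z=2

Derivation:
Step 1: thread A executes A1 (x = x + 1). Shared: x=3 y=2 z=0. PCs: A@1 B@0 C@0
Step 2: thread C executes C1 (x = y). Shared: x=2 y=2 z=0. PCs: A@1 B@0 C@1
Step 3: thread C executes C2 (y = y - 1). Shared: x=2 y=1 z=0. PCs: A@1 B@0 C@2
Step 4: thread B executes B1 (z = z * 2). Shared: x=2 y=1 z=0. PCs: A@1 B@1 C@2
Step 5: thread C executes C3 (z = x). Shared: x=2 y=1 z=2. PCs: A@1 B@1 C@3
Step 6: thread A executes A2 (y = 0). Shared: x=2 y=0 z=2. PCs: A@2 B@1 C@3
Step 7: thread A executes A3 (x = 0). Shared: x=0 y=0 z=2. PCs: A@3 B@1 C@3
Step 8: thread B executes B2 (y = x). Shared: x=0 y=0 z=2. PCs: A@3 B@2 C@3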